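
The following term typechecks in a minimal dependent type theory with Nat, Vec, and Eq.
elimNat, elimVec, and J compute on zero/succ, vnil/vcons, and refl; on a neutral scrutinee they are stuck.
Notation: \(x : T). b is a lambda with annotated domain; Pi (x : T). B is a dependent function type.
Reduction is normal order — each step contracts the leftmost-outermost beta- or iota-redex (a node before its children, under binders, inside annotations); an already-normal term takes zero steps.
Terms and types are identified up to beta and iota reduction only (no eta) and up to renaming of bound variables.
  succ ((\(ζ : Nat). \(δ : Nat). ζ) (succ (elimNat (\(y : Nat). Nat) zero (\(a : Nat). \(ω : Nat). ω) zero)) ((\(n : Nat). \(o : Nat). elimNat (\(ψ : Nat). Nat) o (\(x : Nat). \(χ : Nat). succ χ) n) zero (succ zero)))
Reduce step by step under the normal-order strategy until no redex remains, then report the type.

reduction (normal order):
  succ ((\(ζ : Nat). \(δ : Nat). ζ) (succ (elimNat (\(y : Nat). Nat) zero (\(a : Nat). \(ω : Nat). ω) zero)) ((\(n : Nat). \(o : Nat). elimNat (\(ψ : Nat). Nat) o (\(x : Nat). \(χ : Nat). succ χ) n) zero (succ zero)))
  ~> succ ((\(ζ : Nat). succ (elimNat (\(δ : Nat). Nat) zero (\(y : Nat). \(a : Nat). a) zero)) ((\(ω : Nat). \(n : Nat). elimNat (\(o : Nat). Nat) n (\(ψ : Nat). \(x : Nat). succ x) ω) zero (succ zero)))
  ~> succ (succ (elimNat (\(ζ : Nat). Nat) zero (\(δ : Nat). \(y : Nat). y) zero))
  ~> succ (succ zero)
inferred type:
  Nat


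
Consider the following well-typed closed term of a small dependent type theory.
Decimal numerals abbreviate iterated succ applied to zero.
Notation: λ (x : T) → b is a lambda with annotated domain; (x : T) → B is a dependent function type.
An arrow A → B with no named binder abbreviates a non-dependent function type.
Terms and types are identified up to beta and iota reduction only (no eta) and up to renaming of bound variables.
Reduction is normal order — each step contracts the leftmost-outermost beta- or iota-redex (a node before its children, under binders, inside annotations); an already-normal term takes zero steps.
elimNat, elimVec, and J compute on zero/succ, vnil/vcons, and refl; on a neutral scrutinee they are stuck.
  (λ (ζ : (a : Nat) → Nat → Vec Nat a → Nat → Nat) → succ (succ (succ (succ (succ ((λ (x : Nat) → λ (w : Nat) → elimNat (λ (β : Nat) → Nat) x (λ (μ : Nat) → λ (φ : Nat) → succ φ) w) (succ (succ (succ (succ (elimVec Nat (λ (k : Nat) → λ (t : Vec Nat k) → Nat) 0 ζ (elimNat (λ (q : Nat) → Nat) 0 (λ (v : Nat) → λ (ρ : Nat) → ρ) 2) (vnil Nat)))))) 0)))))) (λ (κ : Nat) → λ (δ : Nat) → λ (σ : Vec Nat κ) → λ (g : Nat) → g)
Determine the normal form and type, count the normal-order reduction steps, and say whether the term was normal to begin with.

resulting normal form:
  9
type:
  Nat
reduction steps (normal order): 5
started in normal form: no
first contracted redex: a beta-redex


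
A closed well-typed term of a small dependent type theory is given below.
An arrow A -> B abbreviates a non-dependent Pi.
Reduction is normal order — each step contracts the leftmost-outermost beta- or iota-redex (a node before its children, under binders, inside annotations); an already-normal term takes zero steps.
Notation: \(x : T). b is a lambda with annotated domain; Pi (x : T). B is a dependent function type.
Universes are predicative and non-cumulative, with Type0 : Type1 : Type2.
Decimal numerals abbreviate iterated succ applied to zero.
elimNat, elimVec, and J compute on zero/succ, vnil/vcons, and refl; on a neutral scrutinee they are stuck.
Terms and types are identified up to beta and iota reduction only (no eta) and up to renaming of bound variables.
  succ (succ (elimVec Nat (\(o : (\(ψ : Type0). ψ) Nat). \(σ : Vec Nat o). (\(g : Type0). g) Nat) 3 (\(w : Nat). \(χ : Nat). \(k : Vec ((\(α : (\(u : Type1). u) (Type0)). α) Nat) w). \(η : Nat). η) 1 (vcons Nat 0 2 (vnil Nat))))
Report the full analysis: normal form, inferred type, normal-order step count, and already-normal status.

resulting normal form:
  5
inferred type:
  Nat
normal-order step count: 6
already normal: no
first redex: an elimVec iota-redex


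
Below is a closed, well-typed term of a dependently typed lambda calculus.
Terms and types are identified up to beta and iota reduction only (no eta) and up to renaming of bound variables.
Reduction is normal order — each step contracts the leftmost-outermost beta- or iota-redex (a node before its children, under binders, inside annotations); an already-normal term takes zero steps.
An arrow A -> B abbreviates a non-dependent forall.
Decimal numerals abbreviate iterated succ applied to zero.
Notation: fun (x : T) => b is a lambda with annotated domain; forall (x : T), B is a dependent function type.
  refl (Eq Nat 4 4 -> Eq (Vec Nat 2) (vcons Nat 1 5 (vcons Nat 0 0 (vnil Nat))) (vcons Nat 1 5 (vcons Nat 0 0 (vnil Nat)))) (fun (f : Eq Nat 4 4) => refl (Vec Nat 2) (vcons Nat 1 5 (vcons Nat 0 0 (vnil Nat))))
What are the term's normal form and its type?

reduced normal form:
  refl (Eq Nat 4 4 -> Eq (Vec Nat 2) (vcons Nat 1 5 (vcons Nat 0 0 (vnil Nat))) (vcons Nat 1 5 (vcons Nat 0 0 (vnil Nat)))) (fun (f : Eq Nat 4 4) => refl (Vec Nat 2) (vcons Nat 1 5 (vcons Nat 0 0 (vnil Nat))))
inferred type:
  Eq (Eq Nat 4 4 -> Eq (Vec Nat 2) (vcons Nat 1 5 (vcons Nat 0 0 (vnil Nat))) (vcons Nat 1 5 (vcons Nat 0 0 (vnil Nat)))) (fun (f : Eq Nat 4 4) => refl (Vec Nat 2) (vcons Nat 1 5 (vcons Nat 0 0 (vnil Nat)))) (fun (o : Eq Nat 4 4) => refl (Vec Nat 2) (vcons Nat 1 5 (vcons Nat 0 0 (vnil Nat))))


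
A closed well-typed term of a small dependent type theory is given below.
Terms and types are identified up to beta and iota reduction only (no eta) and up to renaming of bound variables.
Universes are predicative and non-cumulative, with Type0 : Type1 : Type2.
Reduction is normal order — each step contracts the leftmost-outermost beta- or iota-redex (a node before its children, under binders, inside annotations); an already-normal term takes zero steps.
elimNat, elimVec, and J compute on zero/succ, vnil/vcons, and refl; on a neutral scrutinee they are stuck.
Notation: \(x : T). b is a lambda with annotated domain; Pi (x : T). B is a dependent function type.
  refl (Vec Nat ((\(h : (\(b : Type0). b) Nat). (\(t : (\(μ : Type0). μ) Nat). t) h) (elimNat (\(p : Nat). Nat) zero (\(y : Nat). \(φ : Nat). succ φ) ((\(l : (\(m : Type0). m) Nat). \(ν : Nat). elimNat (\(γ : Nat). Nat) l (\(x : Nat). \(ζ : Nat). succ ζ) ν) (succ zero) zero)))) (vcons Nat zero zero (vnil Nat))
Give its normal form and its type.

normal form:
  refl (Vec Nat (succ zero)) (vcons Nat zero zero (vnil Nat))
type:
  Eq (Vec Nat (succ zero)) (vcons Nat zero zero (vnil Nat)) (vcons Nat zero zero (vnil Nat))
observation: the leftmost-outermost redex is a beta-redex, and normalization takes 9 steps.


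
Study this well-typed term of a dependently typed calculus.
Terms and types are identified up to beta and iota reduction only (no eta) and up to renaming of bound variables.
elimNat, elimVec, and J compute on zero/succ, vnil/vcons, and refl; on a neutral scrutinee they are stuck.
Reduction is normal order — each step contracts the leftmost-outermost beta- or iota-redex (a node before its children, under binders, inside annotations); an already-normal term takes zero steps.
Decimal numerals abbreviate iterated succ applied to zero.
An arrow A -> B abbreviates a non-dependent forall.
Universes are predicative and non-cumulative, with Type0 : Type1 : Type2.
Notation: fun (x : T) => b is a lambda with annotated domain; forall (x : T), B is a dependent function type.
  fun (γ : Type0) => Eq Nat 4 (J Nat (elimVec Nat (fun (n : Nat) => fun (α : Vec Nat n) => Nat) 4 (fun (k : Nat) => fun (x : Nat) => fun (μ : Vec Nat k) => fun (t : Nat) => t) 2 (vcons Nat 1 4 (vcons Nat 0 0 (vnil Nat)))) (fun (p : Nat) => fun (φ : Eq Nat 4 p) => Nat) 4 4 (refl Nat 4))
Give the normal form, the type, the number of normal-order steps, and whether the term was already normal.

reduced normal form:
  fun (γ : Type0) => Eq Nat 4 4
inferred type:
  Type0 -> Type0
steps to reach normal form (normal order): 1
term was already normal: no
first redex: a J iota-redex


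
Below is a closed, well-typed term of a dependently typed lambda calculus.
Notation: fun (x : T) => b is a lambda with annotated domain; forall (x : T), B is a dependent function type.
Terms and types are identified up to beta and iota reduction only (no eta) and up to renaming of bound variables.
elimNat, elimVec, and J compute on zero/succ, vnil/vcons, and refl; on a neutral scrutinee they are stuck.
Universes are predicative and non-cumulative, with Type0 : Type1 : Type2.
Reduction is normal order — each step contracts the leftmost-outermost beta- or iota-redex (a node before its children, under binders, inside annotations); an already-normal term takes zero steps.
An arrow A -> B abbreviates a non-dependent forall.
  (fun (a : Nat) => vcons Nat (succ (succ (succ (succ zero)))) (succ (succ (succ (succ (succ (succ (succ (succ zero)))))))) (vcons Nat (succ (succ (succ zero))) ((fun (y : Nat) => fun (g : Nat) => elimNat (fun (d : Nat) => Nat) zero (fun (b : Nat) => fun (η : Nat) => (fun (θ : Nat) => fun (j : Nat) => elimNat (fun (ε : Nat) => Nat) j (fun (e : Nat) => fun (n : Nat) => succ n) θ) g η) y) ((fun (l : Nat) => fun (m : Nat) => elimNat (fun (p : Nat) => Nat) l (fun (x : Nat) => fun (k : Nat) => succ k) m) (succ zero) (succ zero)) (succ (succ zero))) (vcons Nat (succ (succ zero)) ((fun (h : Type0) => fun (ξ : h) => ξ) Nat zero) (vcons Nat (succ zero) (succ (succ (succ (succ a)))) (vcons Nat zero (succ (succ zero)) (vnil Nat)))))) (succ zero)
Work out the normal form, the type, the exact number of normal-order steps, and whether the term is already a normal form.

reduced normal form:
  vcons Nat (succ (succ (succ (succ zero)))) (succ (succ (succ (succ (succ (succ (succ (succ zero)))))))) (vcons Nat (succ (succ (succ zero))) (succ (succ (succ (succ zero)))) (vcons Nat (succ (succ zero)) zero (vcons Nat (succ zero) (succ (succ (succ (succ (succ zero))))) (vcons Nat zero (succ (succ zero)) (vnil Nat)))))
inferred type:
  Vec Nat (succ (succ (succ (succ (succ zero)))))
normal-order step count: 27
already normal: no
first redex: a beta-redex


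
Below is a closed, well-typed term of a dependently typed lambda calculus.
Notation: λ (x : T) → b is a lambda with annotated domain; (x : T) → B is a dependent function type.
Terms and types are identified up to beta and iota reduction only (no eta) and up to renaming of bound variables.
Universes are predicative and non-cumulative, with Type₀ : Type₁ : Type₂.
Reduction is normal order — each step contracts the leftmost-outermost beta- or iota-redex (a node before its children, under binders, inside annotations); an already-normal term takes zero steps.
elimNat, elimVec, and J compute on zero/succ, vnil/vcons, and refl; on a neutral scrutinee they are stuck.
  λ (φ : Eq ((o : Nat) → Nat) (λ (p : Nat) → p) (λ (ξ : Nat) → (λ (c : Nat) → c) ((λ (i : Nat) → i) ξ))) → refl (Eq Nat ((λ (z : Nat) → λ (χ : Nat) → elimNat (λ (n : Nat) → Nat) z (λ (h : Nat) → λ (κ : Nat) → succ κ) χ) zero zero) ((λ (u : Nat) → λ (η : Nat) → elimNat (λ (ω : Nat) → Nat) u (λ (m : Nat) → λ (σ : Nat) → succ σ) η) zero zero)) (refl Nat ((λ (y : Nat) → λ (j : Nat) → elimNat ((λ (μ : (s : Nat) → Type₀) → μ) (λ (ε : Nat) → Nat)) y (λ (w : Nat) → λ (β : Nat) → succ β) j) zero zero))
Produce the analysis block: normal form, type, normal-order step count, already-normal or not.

reduced normal form:
  λ (φ : Eq ((o : Nat) → Nat) (λ (p : Nat) → p) (λ (ξ : Nat) → ξ)) → refl (Eq Nat zero zero) (refl Nat zero)
the term's type:
  (φ : Eq ((o : Nat) → Nat) (λ (p : Nat) → p) (λ (ξ : Nat) → ξ)) → Eq (Eq Nat zero zero) (refl Nat zero) (refl Nat zero)
reduction steps (normal order): 11
started in normal form: no
first redex: a beta-redex


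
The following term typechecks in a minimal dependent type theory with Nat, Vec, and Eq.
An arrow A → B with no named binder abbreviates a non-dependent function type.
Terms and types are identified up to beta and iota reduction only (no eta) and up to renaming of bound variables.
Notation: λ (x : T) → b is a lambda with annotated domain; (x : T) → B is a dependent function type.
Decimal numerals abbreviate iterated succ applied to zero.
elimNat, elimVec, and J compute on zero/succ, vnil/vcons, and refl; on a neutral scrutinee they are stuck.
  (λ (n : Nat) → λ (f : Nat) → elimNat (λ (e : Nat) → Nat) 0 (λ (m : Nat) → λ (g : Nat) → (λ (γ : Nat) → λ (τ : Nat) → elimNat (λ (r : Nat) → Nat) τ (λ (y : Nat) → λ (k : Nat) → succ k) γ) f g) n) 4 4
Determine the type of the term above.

inferred type:
  Nat


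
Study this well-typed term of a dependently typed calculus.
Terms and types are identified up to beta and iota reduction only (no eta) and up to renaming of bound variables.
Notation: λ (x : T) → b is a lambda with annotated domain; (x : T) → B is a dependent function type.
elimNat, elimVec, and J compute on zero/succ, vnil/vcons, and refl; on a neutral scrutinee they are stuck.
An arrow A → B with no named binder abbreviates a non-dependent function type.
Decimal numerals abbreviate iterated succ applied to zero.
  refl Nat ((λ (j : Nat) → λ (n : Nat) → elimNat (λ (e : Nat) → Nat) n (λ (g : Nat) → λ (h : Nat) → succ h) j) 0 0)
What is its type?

the term's type:
  Eq Nat 0 0


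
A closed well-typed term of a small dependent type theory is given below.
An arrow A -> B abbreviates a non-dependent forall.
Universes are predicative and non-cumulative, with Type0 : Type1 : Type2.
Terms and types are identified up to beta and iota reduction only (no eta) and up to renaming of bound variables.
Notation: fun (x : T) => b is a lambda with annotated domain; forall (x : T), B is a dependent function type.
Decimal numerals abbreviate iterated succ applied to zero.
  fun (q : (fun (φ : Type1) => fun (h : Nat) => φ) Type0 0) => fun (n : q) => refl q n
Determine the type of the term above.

inferred type:
  forall (q : Type0), forall (φ : q), Eq q φ φ


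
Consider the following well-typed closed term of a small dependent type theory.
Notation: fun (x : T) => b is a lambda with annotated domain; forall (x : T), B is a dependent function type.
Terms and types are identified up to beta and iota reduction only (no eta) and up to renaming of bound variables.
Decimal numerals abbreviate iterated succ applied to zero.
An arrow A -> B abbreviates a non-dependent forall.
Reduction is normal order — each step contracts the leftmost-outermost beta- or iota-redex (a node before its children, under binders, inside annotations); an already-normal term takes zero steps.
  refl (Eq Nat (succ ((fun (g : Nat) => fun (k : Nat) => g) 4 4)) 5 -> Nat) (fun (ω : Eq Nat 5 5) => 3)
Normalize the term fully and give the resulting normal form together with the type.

resulting normal form:
  refl (Eq Nat 5 5 -> Nat) (fun (g : Eq Nat 5 5) => 3)
inferred type:
  Eq (Eq Nat 5 5 -> Nat) (fun (g : Eq Nat 5 5) => 3) (fun (k : Eq Nat 5 5) => 3)
observation: the term reaches its normal form after 2 normal-order steps.


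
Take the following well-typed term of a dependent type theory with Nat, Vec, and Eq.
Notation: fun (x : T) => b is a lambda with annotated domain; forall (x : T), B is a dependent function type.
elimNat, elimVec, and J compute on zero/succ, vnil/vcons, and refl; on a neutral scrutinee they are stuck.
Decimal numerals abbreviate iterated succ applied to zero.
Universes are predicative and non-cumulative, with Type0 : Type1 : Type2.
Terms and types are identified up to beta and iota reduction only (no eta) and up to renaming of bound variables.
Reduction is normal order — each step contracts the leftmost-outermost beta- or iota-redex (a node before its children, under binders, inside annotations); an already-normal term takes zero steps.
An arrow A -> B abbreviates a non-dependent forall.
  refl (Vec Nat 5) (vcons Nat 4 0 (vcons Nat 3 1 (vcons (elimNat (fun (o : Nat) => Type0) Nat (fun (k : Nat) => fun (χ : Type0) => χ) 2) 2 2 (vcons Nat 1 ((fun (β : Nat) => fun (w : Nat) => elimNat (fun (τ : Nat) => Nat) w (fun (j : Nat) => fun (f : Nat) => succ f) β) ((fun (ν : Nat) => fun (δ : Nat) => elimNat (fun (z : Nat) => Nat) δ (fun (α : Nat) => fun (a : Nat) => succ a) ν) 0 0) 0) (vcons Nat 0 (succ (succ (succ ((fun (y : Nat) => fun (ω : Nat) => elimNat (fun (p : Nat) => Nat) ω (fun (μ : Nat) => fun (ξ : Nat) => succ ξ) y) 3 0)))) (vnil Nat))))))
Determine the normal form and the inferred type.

reduced normal form:
  refl (Vec Nat 5) (vcons Nat 4 0 (vcons Nat 3 1 (vcons Nat 2 2 (vcons Nat 1 0 (vcons Nat 0 6 (vnil Nat))))))
inferred type:
  Eq (Vec Nat 5) (vcons Nat 4 0 (vcons Nat 3 1 (vcons Nat 2 2 (vcons Nat 1 0 (vcons Nat 0 6 (vnil Nat)))))) (vcons Nat 4 0 (vcons Nat 3 1 (vcons Nat 2 2 (vcons Nat 1 0 (vcons Nat 0 6 (vnil Nat))))))
observation: normalization takes exactly 25 steps under the normal-order strategy.


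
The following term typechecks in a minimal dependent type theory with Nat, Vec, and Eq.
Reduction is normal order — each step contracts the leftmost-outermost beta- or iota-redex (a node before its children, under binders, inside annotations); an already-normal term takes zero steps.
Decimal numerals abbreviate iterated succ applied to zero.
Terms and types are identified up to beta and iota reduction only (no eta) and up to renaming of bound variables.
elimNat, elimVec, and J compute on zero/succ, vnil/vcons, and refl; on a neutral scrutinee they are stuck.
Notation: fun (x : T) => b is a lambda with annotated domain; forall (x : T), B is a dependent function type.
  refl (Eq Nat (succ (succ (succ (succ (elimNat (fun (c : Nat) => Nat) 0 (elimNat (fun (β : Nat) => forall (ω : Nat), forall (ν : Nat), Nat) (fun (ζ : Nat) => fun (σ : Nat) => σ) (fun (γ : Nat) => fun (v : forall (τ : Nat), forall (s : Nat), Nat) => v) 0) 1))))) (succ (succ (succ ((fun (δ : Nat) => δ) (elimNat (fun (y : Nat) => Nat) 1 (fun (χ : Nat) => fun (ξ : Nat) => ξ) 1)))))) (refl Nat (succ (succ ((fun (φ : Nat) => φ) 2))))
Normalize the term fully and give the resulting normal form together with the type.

normal form:
  refl (Eq Nat 4 4) (refl Nat 4)
type:
  Eq (Eq Nat 4 4) (refl Nat 4) (refl Nat 4)


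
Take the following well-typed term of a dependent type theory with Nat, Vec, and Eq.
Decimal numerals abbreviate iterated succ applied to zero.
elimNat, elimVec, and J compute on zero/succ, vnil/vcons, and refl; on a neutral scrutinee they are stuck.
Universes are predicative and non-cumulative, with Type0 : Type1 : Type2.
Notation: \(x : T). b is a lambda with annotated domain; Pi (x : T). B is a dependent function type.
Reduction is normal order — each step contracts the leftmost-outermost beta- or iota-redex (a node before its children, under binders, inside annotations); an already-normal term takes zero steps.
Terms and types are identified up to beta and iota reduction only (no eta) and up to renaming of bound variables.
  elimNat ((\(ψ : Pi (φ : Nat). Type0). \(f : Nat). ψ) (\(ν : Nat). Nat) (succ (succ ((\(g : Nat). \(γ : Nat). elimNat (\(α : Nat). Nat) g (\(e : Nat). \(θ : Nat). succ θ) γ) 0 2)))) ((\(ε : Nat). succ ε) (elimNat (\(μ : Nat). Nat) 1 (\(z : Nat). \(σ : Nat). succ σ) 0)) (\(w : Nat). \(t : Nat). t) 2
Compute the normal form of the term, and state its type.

resulting normal form:
  2
type:
  Nat
observation: 9 normal-order steps separate the term from its normal form.


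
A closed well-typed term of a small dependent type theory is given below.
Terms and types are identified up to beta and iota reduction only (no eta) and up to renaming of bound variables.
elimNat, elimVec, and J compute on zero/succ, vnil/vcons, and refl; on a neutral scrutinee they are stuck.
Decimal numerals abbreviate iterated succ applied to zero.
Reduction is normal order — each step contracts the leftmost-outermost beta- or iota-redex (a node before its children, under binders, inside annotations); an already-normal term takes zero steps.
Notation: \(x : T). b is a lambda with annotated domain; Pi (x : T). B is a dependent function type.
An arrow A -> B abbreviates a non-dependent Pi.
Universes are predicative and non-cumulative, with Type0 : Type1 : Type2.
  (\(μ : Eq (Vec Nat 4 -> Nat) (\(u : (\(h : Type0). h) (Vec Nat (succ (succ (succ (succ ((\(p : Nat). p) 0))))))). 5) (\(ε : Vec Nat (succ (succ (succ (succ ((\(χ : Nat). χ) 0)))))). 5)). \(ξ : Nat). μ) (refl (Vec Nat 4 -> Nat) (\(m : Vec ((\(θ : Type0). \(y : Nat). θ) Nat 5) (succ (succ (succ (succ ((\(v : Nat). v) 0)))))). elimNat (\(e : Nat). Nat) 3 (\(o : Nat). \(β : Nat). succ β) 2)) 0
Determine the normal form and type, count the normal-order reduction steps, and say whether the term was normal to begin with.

normal form:
  refl (Vec Nat 4 -> Nat) (\(μ : Vec Nat 4). 5)
type:
  Eq (Vec Nat 4 -> Nat) (\(μ : Vec Nat 4). 5) (\(u : Vec Nat 4). 5)
normal-order step count: 12
term was already normal: no
first contracted redex: a beta-redex


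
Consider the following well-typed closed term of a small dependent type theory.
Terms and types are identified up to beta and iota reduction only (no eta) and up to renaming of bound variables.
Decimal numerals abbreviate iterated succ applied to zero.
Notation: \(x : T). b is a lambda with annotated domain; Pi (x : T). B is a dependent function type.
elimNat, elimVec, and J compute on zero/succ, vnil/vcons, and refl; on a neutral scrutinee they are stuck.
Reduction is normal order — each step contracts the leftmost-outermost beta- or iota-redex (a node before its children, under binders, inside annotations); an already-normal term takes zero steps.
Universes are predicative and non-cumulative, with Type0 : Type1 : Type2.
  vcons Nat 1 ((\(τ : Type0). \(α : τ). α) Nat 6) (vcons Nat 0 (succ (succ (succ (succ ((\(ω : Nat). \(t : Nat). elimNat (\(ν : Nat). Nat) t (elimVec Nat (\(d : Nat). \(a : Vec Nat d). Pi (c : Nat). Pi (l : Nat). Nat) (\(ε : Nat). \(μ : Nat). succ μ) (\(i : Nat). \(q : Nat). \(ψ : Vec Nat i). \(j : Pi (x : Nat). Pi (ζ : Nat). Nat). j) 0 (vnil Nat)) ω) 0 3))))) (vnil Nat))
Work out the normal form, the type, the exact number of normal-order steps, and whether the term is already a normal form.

reduced normal form:
  vcons Nat 1 6 (vcons Nat 0 7 (vnil Nat))
type:
  Vec Nat 2
normal-order step count: 5
started in normal form: no
first contracted redex: a beta-redex


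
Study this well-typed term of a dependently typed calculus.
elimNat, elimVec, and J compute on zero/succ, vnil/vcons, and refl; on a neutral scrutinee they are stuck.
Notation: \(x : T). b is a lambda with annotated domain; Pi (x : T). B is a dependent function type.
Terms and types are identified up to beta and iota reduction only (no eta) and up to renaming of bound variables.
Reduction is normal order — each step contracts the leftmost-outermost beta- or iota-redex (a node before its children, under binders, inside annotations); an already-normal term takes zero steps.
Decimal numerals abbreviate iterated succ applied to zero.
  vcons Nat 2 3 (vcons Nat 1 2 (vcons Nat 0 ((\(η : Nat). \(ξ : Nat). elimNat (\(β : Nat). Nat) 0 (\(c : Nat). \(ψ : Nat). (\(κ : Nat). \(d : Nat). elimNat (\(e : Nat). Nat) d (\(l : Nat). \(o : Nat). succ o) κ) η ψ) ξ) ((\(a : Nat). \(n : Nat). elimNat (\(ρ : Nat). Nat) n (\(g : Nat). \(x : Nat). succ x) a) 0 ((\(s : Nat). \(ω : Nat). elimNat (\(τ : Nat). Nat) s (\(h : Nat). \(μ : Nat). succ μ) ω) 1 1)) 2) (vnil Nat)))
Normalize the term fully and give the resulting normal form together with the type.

resulting normal form:
  vcons Nat 2 3 (vcons Nat 1 2 (vcons Nat 0 4 (vnil Nat)))
inferred type:
  Vec Nat 3
observation: reduction starts at a beta-redex, and 45 normal-order steps reach the normal form.


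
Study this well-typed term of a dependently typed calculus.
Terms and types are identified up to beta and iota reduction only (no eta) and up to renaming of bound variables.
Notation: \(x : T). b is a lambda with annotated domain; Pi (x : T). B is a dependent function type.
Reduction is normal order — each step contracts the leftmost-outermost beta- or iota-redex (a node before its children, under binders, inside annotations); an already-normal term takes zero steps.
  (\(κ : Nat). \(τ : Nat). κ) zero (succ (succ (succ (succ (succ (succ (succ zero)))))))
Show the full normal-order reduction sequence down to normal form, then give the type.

reduction (normal order):
  (\(κ : Nat). \(τ : Nat). κ) zero (succ (succ (succ (succ (succ (succ (succ zero)))))))
  ~> (\(κ : Nat). zero) (succ (succ (succ (succ (succ (succ (succ zero)))))))
  ~> zero
inferred type:
  Nat


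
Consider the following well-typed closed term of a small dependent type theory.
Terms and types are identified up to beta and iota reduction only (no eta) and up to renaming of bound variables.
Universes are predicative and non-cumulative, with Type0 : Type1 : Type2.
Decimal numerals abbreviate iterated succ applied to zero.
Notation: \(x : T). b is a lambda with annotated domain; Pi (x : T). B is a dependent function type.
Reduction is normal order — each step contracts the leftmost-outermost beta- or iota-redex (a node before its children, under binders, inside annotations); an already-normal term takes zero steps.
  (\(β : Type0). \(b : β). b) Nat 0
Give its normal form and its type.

resulting normal form:
  0
type:
  Nat


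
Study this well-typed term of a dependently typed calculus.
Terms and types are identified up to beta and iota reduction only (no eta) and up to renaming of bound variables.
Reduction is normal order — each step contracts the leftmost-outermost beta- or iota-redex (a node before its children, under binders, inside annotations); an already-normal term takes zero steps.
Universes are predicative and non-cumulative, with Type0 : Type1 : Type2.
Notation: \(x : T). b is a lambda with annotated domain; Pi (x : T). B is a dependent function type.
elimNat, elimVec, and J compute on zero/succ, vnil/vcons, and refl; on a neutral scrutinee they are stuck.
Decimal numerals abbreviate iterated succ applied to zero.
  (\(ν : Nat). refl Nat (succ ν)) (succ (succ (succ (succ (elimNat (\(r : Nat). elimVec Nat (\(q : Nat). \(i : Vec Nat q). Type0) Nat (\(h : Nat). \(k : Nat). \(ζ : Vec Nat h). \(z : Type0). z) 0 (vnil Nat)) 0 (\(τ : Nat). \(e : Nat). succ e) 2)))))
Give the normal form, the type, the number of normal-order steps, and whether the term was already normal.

resulting normal form:
  refl Nat 7
inferred type:
  Eq Nat 7 7
steps to reach normal form (normal order): 8
already normal: no
first contracted redex: a beta-redex


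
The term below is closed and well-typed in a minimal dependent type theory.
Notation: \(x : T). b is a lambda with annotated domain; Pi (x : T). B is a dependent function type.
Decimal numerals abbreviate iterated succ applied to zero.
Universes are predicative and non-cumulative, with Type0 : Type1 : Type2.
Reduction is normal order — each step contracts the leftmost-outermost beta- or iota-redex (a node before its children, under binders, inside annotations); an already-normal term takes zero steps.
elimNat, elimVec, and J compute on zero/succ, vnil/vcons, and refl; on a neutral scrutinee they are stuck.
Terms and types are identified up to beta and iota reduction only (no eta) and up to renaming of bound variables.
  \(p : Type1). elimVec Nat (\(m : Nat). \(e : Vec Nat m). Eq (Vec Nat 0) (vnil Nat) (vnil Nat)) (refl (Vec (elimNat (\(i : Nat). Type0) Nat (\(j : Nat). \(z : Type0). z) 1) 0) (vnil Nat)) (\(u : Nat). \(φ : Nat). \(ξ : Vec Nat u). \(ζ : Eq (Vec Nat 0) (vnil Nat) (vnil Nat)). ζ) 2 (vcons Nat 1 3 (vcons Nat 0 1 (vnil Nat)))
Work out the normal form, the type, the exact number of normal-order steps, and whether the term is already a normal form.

reduced normal form:
  \(p : Type1). refl (Vec Nat 0) (vnil Nat)
type:
  Pi (p : Type1). Eq (Vec Nat 0) (vnil Nat) (vnil Nat)
steps to reach normal form (normal order): 15
already normal: no
first redex: an elimVec iota-redex


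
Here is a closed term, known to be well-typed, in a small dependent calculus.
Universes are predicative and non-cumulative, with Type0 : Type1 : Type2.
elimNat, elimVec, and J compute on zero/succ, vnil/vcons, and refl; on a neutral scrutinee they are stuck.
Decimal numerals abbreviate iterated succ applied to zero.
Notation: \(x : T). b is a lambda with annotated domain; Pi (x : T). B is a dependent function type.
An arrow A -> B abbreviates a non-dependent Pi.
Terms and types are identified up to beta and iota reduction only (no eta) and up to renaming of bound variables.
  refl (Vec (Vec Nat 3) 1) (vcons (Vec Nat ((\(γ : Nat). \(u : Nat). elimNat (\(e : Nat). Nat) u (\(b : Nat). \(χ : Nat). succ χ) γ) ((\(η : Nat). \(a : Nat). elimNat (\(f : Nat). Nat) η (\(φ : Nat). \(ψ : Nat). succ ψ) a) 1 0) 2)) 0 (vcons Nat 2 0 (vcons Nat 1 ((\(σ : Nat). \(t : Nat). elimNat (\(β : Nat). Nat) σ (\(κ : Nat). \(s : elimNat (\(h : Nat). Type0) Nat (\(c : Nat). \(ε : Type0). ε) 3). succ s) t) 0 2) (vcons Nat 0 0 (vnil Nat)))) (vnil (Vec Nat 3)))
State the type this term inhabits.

inferred type:
  Eq (Vec (Vec Nat 3) 1) (vcons (Vec Nat 3) 0 (vcons Nat 2 0 (vcons Nat 1 2 (vcons Nat 0 0 (vnil Nat)))) (vnil (Vec Nat 3))) (vcons (Vec Nat 3) 0 (vcons Nat 2 0 (vcons Nat 1 2 (vcons Nat 0 0 (vnil Nat)))) (vnil (Vec Nat 3)))


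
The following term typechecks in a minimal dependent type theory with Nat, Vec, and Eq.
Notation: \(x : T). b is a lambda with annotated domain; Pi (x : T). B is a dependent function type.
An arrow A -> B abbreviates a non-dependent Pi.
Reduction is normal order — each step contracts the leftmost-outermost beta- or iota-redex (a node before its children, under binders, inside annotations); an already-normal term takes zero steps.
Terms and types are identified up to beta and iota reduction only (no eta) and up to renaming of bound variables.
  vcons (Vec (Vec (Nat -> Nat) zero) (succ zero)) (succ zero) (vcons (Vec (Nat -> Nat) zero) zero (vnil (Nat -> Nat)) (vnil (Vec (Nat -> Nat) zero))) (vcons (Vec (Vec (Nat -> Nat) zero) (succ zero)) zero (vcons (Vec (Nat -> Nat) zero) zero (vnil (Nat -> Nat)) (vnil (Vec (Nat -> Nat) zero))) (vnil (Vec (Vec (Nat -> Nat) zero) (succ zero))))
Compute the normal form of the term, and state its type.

resulting normal form:
  vcons (Vec (Vec (Nat -> Nat) zero) (succ zero)) (succ zero) (vcons (Vec (Nat -> Nat) zero) zero (vnil (Nat -> Nat)) (vnil (Vec (Nat -> Nat) zero))) (vcons (Vec (Vec (Nat -> Nat) zero) (succ zero)) zero (vcons (Vec (Nat -> Nat) zero) zero (vnil (Nat -> Nat)) (vnil (Vec (Nat -> Nat) zero))) (vnil (Vec (Vec (Nat -> Nat) zero) (succ zero))))
inferred type:
  Vec (Vec (Vec (Nat -> Nat) zero) (succ zero)) (succ (succ zero))


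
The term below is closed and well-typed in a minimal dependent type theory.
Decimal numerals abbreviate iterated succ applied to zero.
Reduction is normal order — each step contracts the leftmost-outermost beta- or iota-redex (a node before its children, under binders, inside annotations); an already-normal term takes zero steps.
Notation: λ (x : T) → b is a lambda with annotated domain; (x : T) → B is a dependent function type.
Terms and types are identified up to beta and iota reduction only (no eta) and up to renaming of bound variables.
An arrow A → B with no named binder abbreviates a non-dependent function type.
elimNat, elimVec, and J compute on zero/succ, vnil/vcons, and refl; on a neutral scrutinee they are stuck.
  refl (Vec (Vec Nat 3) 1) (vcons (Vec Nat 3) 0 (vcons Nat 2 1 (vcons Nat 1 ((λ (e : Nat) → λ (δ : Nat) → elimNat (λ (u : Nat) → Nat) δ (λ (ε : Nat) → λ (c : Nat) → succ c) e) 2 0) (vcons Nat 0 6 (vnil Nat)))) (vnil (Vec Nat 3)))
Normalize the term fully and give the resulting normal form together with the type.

normal form:
  refl (Vec (Vec Nat 3) 1) (vcons (Vec Nat 3) 0 (vcons Nat 2 1 (vcons Nat 1 2 (vcons Nat 0 6 (vnil Nat)))) (vnil (Vec Nat 3)))
type:
  Eq (Vec (Vec Nat 3) 1) (vcons (Vec Nat 3) 0 (vcons Nat 2 1 (vcons Nat 1 2 (vcons Nat 0 6 (vnil Nat)))) (vnil (Vec Nat 3))) (vcons (Vec Nat 3) 0 (vcons Nat 2 1 (vcons Nat 1 2 (vcons Nat 0 6 (vnil Nat)))) (vnil (Vec Nat 3)))
observation: normalization takes exactly 9 steps under the normal-order strategy.


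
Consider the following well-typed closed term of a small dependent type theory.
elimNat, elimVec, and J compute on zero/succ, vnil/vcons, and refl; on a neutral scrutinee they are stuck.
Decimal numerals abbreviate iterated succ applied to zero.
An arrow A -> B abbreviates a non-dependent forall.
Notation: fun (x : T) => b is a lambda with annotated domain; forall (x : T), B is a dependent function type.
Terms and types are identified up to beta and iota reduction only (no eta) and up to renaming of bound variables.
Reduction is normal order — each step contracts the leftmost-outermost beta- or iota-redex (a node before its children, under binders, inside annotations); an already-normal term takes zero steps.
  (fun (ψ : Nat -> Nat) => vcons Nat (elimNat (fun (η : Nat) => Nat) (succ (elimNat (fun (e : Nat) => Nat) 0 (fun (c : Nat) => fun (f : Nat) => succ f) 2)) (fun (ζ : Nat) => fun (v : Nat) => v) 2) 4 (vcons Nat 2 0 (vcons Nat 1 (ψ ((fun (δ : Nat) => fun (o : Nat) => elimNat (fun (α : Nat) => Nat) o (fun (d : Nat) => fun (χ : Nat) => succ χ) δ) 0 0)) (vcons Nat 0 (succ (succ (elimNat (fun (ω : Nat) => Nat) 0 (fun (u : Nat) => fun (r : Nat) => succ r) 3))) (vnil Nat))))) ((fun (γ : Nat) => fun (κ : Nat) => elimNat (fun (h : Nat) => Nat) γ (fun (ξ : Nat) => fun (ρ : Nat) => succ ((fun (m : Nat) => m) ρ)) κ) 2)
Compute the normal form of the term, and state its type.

resulting normal form:
  vcons Nat 3 4 (vcons Nat 2 0 (vcons Nat 1 2 (vcons Nat 0 5 (vnil Nat))))
the term's type:
  Vec Nat 4


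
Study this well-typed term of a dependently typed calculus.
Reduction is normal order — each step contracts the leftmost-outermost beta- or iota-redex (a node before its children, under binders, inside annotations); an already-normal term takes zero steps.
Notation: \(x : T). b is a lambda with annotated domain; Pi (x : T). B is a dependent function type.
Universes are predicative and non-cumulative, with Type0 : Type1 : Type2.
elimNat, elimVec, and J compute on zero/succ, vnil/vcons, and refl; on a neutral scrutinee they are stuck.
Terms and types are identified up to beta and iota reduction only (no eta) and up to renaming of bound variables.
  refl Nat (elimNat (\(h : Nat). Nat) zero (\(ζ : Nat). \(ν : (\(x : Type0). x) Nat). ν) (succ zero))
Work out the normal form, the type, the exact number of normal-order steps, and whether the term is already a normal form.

resulting normal form:
  refl Nat zero
type:
  Eq Nat zero zero
reduction steps (normal order): 4
already normal: no
first contracted redex: an elimNat iota-redex


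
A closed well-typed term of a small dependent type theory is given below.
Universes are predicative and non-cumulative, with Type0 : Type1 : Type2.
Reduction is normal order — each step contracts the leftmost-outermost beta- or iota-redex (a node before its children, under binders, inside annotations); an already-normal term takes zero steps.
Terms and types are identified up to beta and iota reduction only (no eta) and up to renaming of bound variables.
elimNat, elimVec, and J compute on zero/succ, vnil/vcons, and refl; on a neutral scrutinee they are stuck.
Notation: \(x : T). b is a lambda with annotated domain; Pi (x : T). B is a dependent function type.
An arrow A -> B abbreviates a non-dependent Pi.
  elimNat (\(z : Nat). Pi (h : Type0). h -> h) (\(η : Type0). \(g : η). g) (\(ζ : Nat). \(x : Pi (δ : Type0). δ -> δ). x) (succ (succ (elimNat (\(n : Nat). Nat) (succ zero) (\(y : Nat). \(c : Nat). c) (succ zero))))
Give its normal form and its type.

normal form:
  \(z : Type0). \(h : z). h
inferred type:
  Pi (z : Type0). z -> z


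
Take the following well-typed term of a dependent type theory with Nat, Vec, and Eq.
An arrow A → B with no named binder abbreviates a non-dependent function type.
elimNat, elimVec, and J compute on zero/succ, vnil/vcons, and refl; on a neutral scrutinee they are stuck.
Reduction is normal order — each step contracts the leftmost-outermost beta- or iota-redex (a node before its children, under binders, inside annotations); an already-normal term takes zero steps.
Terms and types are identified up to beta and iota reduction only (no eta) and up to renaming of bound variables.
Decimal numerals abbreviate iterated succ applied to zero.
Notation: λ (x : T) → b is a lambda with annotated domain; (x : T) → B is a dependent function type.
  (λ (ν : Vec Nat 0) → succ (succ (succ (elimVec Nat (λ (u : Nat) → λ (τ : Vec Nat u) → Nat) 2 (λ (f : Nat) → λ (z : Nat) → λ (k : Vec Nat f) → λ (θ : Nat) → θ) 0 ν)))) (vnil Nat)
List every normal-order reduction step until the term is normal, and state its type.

normal-order reduction:
  (λ (ν : Vec Nat 0) → succ (succ (succ (elimVec Nat (λ (u : Nat) → λ (τ : Vec Nat u) → Nat) 2 (λ (f : Nat) → λ (z : Nat) → λ (k : Vec Nat f) → λ (θ : Nat) → θ) 0 ν)))) (vnil Nat)
  ~> succ (succ (succ (elimVec Nat (λ (ν : Nat) → λ (u : Vec Nat ν) → Nat) 2 (λ (τ : Nat) → λ (f : Nat) → λ (z : Vec Nat τ) → λ (k : Nat) → k) 0 (vnil Nat))))
  ~> 5
inferred type:
  Nat


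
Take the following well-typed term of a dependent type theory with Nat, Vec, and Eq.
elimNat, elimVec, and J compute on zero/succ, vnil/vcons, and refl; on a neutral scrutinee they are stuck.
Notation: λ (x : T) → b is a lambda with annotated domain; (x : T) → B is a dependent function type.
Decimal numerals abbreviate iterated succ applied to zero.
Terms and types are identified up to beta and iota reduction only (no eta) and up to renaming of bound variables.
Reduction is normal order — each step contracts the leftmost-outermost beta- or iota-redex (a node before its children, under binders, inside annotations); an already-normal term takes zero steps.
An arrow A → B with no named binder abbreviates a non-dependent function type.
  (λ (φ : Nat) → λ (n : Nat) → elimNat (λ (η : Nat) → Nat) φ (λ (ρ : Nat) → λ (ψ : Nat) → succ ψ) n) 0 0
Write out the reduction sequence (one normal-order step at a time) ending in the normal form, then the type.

normal-order reduction sequence:
  (λ (φ : Nat) → λ (n : Nat) → elimNat (λ (η : Nat) → Nat) φ (λ (ρ : Nat) → λ (ψ : Nat) → succ ψ) n) 0 0
  ~> (λ (φ : Nat) → elimNat (λ (n : Nat) → Nat) 0 (λ (η : Nat) → λ (ρ : Nat) → succ ρ) φ) 0
  ~> elimNat (λ (φ : Nat) → Nat) 0 (λ (n : Nat) → λ (η : Nat) → succ η) 0
  ~> 0
inferred type:
  Nat


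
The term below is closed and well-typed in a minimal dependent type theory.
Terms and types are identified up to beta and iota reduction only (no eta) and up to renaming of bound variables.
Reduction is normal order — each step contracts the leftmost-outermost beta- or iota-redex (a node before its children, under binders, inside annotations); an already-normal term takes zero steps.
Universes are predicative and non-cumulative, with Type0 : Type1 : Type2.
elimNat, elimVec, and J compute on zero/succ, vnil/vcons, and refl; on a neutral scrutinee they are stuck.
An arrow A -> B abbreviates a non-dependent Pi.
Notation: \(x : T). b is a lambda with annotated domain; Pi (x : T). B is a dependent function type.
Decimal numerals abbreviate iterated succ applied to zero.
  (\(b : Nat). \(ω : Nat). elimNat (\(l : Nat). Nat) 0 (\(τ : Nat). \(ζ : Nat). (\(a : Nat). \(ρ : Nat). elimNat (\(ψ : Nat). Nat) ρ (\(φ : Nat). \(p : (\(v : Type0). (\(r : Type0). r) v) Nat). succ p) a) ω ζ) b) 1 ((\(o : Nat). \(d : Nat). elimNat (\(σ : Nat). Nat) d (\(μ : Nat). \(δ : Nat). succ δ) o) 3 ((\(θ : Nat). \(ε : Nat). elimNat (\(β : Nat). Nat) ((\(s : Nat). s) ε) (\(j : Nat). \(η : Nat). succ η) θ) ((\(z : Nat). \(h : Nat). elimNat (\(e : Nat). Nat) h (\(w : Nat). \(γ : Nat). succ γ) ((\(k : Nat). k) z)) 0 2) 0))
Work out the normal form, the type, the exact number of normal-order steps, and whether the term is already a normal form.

reduced normal form:
  5
inferred type:
  Nat
reduction steps (normal order): 52
started in normal form: no
first contracted redex: a beta-redex
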